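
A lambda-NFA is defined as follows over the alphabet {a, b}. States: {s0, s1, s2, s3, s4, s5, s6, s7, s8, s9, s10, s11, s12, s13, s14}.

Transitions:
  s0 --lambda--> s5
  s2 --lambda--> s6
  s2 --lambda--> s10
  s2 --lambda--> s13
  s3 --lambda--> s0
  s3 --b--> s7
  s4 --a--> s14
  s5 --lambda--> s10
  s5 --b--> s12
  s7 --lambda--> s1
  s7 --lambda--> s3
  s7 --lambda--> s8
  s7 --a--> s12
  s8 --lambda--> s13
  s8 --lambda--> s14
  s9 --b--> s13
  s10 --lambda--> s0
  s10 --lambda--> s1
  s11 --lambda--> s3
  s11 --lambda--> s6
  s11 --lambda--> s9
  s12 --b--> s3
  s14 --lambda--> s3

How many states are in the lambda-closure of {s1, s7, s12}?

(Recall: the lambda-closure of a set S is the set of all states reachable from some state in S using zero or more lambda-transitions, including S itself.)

10

Start with {s1, s7, s12}.
From s7 via lambda: add s3, s8.
From s3 via lambda: add s0.
From s8 via lambda: add s13, s14.
From s0 via lambda: add s5.
From s5 via lambda: add s10.
lambda-closure = {s0, s1, s3, s5, s7, s8, s10, s12, s13, s14}, which has 10 states.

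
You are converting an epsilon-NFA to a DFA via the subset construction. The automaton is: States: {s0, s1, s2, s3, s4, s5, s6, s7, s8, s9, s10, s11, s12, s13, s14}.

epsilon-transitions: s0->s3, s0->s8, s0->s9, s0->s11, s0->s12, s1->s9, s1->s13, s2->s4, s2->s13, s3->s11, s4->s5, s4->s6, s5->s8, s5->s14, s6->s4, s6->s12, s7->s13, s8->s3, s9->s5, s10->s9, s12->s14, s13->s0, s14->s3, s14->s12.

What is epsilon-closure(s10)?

{s3, s5, s8, s9, s10, s11, s12, s14}

Start with {s10}.
From s10 via epsilon: add s9.
From s9 via epsilon: add s5.
From s5 via epsilon: add s8, s14.
From s8 via epsilon: add s3.
From s14 via epsilon: add s12.
From s3 via epsilon: add s11.
No new states can be added; the closed set is {s3, s5, s8, s9, s10, s11, s12, s14}.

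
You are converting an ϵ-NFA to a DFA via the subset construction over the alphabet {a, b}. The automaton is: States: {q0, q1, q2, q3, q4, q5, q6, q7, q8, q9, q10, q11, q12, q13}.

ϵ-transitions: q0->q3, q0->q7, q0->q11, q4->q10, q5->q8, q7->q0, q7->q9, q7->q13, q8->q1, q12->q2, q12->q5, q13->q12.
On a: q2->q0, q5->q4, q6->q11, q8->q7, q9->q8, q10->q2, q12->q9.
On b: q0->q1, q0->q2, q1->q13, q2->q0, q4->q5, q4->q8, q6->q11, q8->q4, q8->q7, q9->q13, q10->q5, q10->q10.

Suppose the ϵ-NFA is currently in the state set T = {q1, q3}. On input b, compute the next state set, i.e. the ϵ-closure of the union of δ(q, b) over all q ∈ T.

q1 on b → {q13}.
No b-transition from q3.
Union after reading b: {q13}.
Now take the ϵ-closure:
From q13 via ϵ: add q12.
From q12 via ϵ: add q2, q5.
From q5 via ϵ: add q8.
From q8 via ϵ: add q1.
No new states can be added; the closed set is {q1, q2, q5, q8, q12, q13}.

{q1, q2, q5, q8, q12, q13}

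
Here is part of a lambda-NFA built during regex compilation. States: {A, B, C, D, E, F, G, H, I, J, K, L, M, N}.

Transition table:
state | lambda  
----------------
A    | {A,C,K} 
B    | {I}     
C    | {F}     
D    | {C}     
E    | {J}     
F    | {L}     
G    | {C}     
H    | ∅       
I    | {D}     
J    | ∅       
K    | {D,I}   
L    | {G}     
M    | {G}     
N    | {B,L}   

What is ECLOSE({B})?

{B, C, D, F, G, I, L}

Start with {B}.
From B via lambda: add I.
From I via lambda: add D.
From D via lambda: add C.
From C via lambda: add F.
From F via lambda: add L.
From L via lambda: add G.
No new states can be added; the closed set is {B, C, D, F, G, I, L}.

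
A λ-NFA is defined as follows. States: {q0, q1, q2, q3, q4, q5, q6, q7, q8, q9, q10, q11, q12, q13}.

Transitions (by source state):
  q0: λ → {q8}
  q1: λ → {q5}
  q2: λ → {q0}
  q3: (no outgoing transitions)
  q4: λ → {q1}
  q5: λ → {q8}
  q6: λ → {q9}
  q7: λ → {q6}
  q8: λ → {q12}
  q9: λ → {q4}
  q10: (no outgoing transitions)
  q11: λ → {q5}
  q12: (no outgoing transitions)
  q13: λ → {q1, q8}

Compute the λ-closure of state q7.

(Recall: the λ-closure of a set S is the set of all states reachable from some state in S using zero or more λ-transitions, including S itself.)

{q1, q4, q5, q6, q7, q8, q9, q12}

Start with {q7}.
From q7 via λ: add q6.
From q6 via λ: add q9.
From q9 via λ: add q4.
From q4 via λ: add q1.
From q1 via λ: add q5.
From q5 via λ: add q8.
From q8 via λ: add q12.
No new states can be added; the closed set is {q1, q4, q5, q6, q7, q8, q9, q12}.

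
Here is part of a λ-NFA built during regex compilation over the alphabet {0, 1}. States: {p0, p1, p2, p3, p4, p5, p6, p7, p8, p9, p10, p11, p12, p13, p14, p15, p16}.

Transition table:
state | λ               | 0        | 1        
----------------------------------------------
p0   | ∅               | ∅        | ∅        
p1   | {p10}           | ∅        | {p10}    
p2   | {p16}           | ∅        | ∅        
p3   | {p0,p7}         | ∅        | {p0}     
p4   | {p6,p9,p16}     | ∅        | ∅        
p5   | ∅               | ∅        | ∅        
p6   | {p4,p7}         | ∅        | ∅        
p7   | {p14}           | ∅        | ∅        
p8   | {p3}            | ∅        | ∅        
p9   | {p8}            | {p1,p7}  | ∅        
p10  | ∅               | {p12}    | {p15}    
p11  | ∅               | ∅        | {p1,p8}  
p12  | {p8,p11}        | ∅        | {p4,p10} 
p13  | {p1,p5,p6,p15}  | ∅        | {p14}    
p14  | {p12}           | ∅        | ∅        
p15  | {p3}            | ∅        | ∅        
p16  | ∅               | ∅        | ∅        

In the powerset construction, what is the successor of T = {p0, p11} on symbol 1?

p11 on 1 → {p1, p8}.
No 1-transition from p0.
Union after reading 1: {p1, p8}.
Now take the λ-closure:
From p1 via λ: add p10.
From p8 via λ: add p3.
From p3 via λ: add p0, p7.
From p7 via λ: add p14.
From p14 via λ: add p12.
From p12 via λ: add p11.
No new states can be added; the closed set is {p0, p1, p3, p7, p8, p10, p11, p12, p14}.

{p0, p1, p3, p7, p8, p10, p11, p12, p14}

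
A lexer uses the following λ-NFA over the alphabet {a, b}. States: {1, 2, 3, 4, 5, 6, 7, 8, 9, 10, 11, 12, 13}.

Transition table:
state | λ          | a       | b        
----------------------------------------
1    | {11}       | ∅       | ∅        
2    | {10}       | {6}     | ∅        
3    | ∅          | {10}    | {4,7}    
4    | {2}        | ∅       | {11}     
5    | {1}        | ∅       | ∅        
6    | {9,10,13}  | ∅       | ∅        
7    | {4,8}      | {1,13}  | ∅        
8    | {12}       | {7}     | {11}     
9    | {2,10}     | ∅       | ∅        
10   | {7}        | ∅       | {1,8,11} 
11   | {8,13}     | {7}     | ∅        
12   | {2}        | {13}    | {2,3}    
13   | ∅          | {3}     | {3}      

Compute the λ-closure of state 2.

Start with {2}.
From 2 via λ: add 10.
From 10 via λ: add 7.
From 7 via λ: add 4, 8.
From 8 via λ: add 12.
No new states can be added; the closed set is {2, 4, 7, 8, 10, 12}.

{2, 4, 7, 8, 10, 12}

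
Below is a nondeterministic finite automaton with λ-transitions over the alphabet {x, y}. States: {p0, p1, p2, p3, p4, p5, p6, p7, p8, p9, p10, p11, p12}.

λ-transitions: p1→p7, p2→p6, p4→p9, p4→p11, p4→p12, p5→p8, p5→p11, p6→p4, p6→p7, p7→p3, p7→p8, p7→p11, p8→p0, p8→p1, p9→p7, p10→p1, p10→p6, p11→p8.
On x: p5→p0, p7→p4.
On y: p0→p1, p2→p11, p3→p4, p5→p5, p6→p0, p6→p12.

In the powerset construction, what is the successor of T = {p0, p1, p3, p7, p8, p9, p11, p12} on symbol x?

p7 on x → {p4}.
No x-transition from p0, p1, p3, p8, p9, p11, p12.
Union after reading x: {p4}.
Now take the λ-closure:
From p4 via λ: add p9, p11, p12.
From p9 via λ: add p7.
From p11 via λ: add p8.
From p7 via λ: add p3.
From p8 via λ: add p0, p1.
No new states can be added; the closed set is {p0, p1, p3, p4, p7, p8, p9, p11, p12}.

{p0, p1, p3, p4, p7, p8, p9, p11, p12}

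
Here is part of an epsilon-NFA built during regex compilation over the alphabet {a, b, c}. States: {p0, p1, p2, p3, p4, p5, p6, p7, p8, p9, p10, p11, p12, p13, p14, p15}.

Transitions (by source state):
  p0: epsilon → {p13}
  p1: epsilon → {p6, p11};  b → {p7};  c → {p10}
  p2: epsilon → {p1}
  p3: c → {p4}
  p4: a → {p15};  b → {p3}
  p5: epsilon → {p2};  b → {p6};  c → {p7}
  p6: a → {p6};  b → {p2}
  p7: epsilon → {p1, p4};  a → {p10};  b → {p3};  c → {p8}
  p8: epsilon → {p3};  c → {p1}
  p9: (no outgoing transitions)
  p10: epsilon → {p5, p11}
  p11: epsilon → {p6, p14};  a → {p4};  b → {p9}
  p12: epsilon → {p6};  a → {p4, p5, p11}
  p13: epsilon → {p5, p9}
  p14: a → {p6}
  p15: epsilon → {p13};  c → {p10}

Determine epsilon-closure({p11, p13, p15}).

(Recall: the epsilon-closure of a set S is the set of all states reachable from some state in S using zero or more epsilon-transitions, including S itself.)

{p1, p2, p5, p6, p9, p11, p13, p14, p15}

Start with {p11, p13, p15}.
From p11 via epsilon: add p6, p14.
From p13 via epsilon: add p5, p9.
From p5 via epsilon: add p2.
From p2 via epsilon: add p1.
No new states can be added; the closed set is {p1, p2, p5, p6, p9, p11, p13, p14, p15}.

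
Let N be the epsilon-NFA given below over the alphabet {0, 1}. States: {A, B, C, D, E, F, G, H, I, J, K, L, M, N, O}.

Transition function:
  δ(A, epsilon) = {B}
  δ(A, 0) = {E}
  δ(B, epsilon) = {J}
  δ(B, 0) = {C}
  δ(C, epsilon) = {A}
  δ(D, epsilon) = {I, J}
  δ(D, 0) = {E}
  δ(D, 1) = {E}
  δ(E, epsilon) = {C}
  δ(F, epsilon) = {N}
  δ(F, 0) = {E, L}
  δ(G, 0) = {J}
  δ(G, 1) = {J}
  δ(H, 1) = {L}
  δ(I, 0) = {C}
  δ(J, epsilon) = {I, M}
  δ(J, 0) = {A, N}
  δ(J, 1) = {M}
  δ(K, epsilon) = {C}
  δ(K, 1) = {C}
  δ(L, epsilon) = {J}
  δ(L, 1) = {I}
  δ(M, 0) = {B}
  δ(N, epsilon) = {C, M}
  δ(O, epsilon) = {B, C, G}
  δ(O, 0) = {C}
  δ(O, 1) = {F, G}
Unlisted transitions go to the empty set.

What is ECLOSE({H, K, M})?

{A, B, C, H, I, J, K, M}

Start with {H, K, M}.
From K via epsilon: add C.
From C via epsilon: add A.
From A via epsilon: add B.
From B via epsilon: add J.
From J via epsilon: add I.
No new states can be added; the closed set is {A, B, C, H, I, J, K, M}.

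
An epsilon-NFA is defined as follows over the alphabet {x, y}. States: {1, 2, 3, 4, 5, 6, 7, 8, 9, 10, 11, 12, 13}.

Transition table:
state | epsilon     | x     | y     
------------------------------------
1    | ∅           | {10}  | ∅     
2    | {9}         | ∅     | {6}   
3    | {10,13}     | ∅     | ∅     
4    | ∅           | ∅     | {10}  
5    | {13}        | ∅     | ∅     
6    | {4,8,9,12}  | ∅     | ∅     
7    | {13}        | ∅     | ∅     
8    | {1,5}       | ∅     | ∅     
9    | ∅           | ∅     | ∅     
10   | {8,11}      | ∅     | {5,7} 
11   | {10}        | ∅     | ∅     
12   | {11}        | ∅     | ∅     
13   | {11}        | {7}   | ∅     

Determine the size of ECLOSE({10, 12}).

Start with {10, 12}.
From 10 via epsilon: add 8, 11.
From 8 via epsilon: add 1, 5.
From 5 via epsilon: add 13.
epsilon-closure = {1, 5, 8, 10, 11, 12, 13}, which has 7 states.

7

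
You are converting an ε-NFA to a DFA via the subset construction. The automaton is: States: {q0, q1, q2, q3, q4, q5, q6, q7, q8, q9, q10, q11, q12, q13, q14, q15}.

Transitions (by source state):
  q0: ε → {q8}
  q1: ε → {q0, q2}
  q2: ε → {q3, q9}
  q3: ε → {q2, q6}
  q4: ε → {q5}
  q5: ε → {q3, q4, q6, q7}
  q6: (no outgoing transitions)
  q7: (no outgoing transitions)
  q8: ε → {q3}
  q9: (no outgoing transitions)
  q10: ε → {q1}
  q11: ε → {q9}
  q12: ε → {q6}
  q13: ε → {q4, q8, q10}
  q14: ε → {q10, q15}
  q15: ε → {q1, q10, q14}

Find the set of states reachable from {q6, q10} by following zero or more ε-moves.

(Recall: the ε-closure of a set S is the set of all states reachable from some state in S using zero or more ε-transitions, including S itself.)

{q0, q1, q2, q3, q6, q8, q9, q10}

Start with {q6, q10}.
From q10 via ε: add q1.
From q1 via ε: add q0, q2.
From q0 via ε: add q8.
From q2 via ε: add q3, q9.
No new states can be added; the closed set is {q0, q1, q2, q3, q6, q8, q9, q10}.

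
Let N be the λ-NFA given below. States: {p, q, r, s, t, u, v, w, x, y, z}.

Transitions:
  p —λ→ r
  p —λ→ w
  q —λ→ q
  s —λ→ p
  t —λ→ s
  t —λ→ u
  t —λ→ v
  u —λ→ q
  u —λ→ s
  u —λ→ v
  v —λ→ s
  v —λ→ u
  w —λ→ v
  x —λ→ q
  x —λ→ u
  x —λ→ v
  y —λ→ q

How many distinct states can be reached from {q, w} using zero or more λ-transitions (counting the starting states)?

7

Start with {q, w}.
From w via λ: add v.
From v via λ: add s, u.
From s via λ: add p.
From p via λ: add r.
λ-closure = {p, q, r, s, u, v, w}, which has 7 states.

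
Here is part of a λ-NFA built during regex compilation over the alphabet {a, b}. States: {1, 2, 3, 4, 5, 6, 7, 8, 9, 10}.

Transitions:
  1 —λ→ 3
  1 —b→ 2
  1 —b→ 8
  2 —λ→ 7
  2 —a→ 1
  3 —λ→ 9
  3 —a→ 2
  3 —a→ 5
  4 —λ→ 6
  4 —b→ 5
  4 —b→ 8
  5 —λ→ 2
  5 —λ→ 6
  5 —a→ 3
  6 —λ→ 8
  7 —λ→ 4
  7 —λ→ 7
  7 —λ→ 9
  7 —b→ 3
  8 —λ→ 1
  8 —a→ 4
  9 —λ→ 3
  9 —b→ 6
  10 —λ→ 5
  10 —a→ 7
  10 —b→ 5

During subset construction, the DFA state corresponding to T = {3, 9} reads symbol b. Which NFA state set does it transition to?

{1, 3, 6, 8, 9}

9 on b → {6}.
No b-transition from 3.
Union after reading b: {6}.
Now take the λ-closure:
From 6 via λ: add 8.
From 8 via λ: add 1.
From 1 via λ: add 3.
From 3 via λ: add 9.
No new states can be added; the closed set is {1, 3, 6, 8, 9}.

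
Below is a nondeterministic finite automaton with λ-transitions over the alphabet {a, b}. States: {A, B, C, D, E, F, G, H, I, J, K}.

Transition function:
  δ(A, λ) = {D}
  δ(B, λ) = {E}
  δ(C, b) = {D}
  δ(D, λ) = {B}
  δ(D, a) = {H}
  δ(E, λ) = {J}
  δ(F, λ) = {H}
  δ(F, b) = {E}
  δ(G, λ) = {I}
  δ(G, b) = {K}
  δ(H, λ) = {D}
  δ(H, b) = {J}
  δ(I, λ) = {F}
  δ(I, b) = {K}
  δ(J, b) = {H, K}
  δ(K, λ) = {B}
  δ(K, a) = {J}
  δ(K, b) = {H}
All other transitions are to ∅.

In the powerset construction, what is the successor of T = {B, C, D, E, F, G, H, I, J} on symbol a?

D on a → {H}.
No a-transition from B, C, E, F, G, H, I, J.
Union after reading a: {H}.
Now take the λ-closure:
From H via λ: add D.
From D via λ: add B.
From B via λ: add E.
From E via λ: add J.
No new states can be added; the closed set is {B, D, E, H, J}.

{B, D, E, H, J}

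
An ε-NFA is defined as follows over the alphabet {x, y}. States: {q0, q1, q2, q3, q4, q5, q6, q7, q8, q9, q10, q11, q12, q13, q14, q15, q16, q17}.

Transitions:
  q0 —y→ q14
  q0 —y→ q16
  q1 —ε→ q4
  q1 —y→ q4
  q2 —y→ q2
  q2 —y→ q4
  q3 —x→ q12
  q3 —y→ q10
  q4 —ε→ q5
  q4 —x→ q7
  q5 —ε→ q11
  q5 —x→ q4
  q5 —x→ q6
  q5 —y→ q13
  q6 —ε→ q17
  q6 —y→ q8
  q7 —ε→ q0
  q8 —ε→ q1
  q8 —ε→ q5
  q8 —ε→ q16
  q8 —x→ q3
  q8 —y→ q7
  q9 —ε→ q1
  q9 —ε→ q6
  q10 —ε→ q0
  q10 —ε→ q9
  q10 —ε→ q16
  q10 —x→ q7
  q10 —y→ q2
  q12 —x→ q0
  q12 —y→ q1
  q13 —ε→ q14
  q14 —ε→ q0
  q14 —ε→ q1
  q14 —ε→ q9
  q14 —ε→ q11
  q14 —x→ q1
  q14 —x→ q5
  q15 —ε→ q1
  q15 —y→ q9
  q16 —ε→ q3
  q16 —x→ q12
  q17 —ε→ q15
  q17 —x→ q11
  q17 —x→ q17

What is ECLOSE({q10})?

{q0, q1, q3, q4, q5, q6, q9, q10, q11, q15, q16, q17}

Start with {q10}.
From q10 via ε: add q0, q9, q16.
From q9 via ε: add q1, q6.
From q16 via ε: add q3.
From q1 via ε: add q4.
From q6 via ε: add q17.
From q4 via ε: add q5.
From q17 via ε: add q15.
From q5 via ε: add q11.
No new states can be added; the closed set is {q0, q1, q3, q4, q5, q6, q9, q10, q11, q15, q16, q17}.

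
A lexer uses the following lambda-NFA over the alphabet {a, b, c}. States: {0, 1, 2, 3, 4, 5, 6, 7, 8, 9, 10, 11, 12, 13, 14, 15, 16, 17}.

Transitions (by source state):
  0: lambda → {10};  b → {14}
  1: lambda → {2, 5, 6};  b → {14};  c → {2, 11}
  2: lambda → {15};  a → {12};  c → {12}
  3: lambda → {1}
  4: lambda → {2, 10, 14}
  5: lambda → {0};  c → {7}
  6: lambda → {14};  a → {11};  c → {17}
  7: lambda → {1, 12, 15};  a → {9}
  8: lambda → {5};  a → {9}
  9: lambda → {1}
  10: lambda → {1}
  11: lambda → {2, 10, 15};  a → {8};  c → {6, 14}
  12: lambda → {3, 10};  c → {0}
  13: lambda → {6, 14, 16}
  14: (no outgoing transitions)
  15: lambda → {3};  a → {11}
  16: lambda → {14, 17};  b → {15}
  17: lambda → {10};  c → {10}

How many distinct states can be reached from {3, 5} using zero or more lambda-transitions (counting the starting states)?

9

Start with {3, 5}.
From 3 via lambda: add 1.
From 5 via lambda: add 0.
From 0 via lambda: add 10.
From 1 via lambda: add 2, 6.
From 2 via lambda: add 15.
From 6 via lambda: add 14.
lambda-closure = {0, 1, 2, 3, 5, 6, 10, 14, 15}, which has 9 states.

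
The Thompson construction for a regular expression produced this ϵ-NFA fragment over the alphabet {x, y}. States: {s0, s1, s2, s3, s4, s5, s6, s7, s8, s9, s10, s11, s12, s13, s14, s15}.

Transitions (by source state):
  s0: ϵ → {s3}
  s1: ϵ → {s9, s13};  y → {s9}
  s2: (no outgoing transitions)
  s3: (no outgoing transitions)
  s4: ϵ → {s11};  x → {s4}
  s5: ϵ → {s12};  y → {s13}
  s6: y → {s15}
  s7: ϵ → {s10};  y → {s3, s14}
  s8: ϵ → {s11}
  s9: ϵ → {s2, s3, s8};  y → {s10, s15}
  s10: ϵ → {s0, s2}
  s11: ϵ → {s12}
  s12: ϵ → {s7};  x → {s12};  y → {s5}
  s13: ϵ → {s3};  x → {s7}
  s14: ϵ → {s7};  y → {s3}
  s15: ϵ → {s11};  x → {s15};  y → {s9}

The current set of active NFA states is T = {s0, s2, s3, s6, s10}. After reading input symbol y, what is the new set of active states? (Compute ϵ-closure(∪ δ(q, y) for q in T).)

s6 on y → {s15}.
No y-transition from s0, s2, s3, s10.
Union after reading y: {s15}.
Now take the ϵ-closure:
From s15 via ϵ: add s11.
From s11 via ϵ: add s12.
From s12 via ϵ: add s7.
From s7 via ϵ: add s10.
From s10 via ϵ: add s0, s2.
From s0 via ϵ: add s3.
No new states can be added; the closed set is {s0, s2, s3, s7, s10, s11, s12, s15}.

{s0, s2, s3, s7, s10, s11, s12, s15}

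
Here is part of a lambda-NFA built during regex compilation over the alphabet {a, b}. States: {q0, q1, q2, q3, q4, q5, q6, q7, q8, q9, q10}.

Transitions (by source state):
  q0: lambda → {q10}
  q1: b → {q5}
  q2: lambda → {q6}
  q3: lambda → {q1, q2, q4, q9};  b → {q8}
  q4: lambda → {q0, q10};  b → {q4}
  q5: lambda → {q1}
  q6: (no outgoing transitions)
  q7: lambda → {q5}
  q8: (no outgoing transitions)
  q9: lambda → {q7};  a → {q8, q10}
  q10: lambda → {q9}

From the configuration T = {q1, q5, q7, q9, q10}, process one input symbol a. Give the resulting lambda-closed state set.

{q1, q5, q7, q8, q9, q10}

q9 on a → {q8, q10}.
No a-transition from q1, q5, q7, q10.
Union after reading a: {q8, q10}.
Now take the lambda-closure:
From q10 via lambda: add q9.
From q9 via lambda: add q7.
From q7 via lambda: add q5.
From q5 via lambda: add q1.
No new states can be added; the closed set is {q1, q5, q7, q8, q9, q10}.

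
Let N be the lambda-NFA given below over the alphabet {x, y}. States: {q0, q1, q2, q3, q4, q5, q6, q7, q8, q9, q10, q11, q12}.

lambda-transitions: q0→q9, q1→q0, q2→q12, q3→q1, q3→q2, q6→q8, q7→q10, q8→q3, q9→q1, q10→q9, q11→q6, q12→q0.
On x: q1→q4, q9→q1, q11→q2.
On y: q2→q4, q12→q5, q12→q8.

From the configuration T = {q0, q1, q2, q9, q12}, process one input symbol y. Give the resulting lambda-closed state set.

{q0, q1, q2, q3, q4, q5, q8, q9, q12}

q2 on y → {q4}.
q12 on y → {q5, q8}.
No y-transition from q0, q1, q9.
Union after reading y: {q4, q5, q8}.
Now take the lambda-closure:
From q8 via lambda: add q3.
From q3 via lambda: add q1, q2.
From q1 via lambda: add q0.
From q2 via lambda: add q12.
From q0 via lambda: add q9.
No new states can be added; the closed set is {q0, q1, q2, q3, q4, q5, q8, q9, q12}.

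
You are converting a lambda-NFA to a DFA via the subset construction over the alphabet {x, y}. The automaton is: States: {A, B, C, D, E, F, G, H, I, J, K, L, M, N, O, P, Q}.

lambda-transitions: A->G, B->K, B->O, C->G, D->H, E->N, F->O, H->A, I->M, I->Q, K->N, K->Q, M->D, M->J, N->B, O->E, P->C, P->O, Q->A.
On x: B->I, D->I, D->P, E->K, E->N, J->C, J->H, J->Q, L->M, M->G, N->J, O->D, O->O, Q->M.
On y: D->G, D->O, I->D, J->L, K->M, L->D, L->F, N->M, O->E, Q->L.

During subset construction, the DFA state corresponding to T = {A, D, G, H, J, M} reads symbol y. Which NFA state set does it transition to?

{A, B, E, G, K, L, N, O, Q}

D on y → {G, O}.
J on y → {L}.
No y-transition from A, G, H, M.
Union after reading y: {G, L, O}.
Now take the lambda-closure:
From O via lambda: add E.
From E via lambda: add N.
From N via lambda: add B.
From B via lambda: add K.
From K via lambda: add Q.
From Q via lambda: add A.
No new states can be added; the closed set is {A, B, E, G, K, L, N, O, Q}.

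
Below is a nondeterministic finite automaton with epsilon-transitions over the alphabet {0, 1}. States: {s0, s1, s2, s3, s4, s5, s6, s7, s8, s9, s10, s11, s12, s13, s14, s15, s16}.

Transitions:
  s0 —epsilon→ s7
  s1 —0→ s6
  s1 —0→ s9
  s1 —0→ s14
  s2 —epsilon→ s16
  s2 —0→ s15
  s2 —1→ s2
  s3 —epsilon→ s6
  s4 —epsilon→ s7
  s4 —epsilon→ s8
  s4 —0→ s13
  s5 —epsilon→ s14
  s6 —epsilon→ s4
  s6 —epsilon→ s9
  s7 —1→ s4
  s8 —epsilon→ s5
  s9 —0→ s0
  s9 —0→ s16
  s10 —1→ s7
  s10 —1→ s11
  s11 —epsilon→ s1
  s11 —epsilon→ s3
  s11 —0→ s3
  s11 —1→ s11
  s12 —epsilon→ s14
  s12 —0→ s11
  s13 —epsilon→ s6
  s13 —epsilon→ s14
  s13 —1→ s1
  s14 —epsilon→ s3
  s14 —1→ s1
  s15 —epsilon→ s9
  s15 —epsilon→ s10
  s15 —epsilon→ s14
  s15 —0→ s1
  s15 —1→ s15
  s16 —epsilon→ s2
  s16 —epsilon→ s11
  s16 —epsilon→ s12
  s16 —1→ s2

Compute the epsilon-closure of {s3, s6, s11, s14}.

{s1, s3, s4, s5, s6, s7, s8, s9, s11, s14}

Start with {s3, s6, s11, s14}.
From s6 via epsilon: add s4, s9.
From s11 via epsilon: add s1.
From s4 via epsilon: add s7, s8.
From s8 via epsilon: add s5.
No new states can be added; the closed set is {s1, s3, s4, s5, s6, s7, s8, s9, s11, s14}.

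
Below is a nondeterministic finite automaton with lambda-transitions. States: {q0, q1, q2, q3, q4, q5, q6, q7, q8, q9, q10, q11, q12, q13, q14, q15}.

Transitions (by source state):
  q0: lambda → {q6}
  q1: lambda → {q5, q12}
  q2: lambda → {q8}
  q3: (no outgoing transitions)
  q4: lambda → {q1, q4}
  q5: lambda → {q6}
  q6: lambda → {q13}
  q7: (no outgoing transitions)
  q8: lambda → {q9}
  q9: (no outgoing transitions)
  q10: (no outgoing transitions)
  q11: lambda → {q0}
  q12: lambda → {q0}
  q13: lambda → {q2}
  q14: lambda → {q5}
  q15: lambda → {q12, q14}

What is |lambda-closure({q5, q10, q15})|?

Start with {q5, q10, q15}.
From q5 via lambda: add q6.
From q15 via lambda: add q12, q14.
From q6 via lambda: add q13.
From q12 via lambda: add q0.
From q13 via lambda: add q2.
From q2 via lambda: add q8.
From q8 via lambda: add q9.
lambda-closure = {q0, q2, q5, q6, q8, q9, q10, q12, q13, q14, q15}, which has 11 states.

11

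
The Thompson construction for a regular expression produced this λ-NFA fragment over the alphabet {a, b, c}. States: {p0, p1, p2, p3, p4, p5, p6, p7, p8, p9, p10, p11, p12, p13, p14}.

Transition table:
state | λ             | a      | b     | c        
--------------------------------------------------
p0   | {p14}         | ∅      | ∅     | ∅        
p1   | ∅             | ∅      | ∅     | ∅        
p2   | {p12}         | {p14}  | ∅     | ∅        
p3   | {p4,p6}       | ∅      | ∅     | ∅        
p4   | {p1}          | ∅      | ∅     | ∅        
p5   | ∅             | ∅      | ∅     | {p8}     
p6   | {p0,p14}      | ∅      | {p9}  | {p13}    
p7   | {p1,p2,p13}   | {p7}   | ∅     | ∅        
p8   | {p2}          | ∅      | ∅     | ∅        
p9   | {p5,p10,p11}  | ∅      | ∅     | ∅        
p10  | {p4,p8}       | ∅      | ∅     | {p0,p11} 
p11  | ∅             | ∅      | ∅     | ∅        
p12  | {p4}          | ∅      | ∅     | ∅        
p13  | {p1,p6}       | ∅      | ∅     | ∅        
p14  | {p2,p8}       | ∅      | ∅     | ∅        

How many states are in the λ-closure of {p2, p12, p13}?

9

Start with {p2, p12, p13}.
From p12 via λ: add p4.
From p13 via λ: add p1, p6.
From p6 via λ: add p0, p14.
From p14 via λ: add p8.
λ-closure = {p0, p1, p2, p4, p6, p8, p12, p13, p14}, which has 9 states.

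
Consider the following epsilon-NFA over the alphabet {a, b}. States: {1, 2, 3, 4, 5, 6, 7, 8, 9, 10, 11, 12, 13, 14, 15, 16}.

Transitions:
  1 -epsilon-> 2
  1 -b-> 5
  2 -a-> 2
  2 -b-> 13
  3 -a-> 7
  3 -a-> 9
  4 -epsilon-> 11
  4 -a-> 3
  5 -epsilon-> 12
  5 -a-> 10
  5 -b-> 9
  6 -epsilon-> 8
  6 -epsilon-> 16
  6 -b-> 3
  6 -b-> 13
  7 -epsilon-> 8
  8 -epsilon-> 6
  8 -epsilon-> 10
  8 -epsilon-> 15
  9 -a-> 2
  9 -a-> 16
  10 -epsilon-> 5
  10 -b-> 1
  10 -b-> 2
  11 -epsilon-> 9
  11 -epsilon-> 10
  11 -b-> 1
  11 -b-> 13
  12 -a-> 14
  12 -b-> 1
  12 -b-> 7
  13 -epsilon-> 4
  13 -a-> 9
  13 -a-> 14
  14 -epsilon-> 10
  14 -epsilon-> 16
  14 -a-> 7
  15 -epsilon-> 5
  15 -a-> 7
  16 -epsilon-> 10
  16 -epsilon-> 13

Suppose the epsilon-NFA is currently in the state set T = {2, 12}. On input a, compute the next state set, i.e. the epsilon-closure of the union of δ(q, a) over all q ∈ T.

{2, 4, 5, 9, 10, 11, 12, 13, 14, 16}

2 on a → {2}.
12 on a → {14}.
Union after reading a: {2, 14}.
Now take the epsilon-closure:
From 14 via epsilon: add 10, 16.
From 10 via epsilon: add 5.
From 16 via epsilon: add 13.
From 5 via epsilon: add 12.
From 13 via epsilon: add 4.
From 4 via epsilon: add 11.
From 11 via epsilon: add 9.
No new states can be added; the closed set is {2, 4, 5, 9, 10, 11, 12, 13, 14, 16}.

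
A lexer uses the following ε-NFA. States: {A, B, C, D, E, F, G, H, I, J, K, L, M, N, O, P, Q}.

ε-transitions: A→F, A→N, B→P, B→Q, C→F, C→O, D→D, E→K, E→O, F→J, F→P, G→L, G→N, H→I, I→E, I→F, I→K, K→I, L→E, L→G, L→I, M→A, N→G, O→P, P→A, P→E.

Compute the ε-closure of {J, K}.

Start with {J, K}.
From K via ε: add I.
From I via ε: add E, F.
From E via ε: add O.
From F via ε: add P.
From P via ε: add A.
From A via ε: add N.
From N via ε: add G.
From G via ε: add L.
No new states can be added; the closed set is {A, E, F, G, I, J, K, L, N, O, P}.

{A, E, F, G, I, J, K, L, N, O, P}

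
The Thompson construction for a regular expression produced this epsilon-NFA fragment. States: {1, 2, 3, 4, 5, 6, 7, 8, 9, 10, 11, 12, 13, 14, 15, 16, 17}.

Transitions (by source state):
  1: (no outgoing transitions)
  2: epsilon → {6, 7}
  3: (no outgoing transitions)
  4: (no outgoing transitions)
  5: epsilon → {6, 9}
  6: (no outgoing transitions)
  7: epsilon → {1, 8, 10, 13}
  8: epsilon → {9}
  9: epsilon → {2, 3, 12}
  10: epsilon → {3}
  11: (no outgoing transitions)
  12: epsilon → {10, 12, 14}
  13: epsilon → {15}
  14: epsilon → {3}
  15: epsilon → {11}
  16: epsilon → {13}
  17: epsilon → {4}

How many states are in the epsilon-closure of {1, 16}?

Start with {1, 16}.
From 16 via epsilon: add 13.
From 13 via epsilon: add 15.
From 15 via epsilon: add 11.
epsilon-closure = {1, 11, 13, 15, 16}, which has 5 states.

5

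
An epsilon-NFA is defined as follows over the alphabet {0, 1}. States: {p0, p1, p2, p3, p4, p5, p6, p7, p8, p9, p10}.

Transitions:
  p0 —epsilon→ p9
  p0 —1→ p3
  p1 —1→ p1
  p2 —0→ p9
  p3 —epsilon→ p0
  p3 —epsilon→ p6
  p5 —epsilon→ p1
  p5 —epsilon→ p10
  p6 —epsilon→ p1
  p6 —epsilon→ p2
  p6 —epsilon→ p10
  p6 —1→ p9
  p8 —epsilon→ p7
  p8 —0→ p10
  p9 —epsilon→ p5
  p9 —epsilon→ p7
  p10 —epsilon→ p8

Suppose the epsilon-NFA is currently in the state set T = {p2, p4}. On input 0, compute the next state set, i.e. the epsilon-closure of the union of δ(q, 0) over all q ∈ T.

p2 on 0 → {p9}.
No 0-transition from p4.
Union after reading 0: {p9}.
Now take the epsilon-closure:
From p9 via epsilon: add p5, p7.
From p5 via epsilon: add p1, p10.
From p10 via epsilon: add p8.
No new states can be added; the closed set is {p1, p5, p7, p8, p9, p10}.

{p1, p5, p7, p8, p9, p10}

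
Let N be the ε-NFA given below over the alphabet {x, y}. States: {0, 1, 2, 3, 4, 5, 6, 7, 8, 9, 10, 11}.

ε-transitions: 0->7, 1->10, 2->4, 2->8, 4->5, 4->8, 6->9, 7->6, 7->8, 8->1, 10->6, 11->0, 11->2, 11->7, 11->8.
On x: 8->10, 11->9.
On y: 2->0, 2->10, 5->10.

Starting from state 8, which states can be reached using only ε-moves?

Start with {8}.
From 8 via ε: add 1.
From 1 via ε: add 10.
From 10 via ε: add 6.
From 6 via ε: add 9.
No new states can be added; the closed set is {1, 6, 8, 9, 10}.

{1, 6, 8, 9, 10}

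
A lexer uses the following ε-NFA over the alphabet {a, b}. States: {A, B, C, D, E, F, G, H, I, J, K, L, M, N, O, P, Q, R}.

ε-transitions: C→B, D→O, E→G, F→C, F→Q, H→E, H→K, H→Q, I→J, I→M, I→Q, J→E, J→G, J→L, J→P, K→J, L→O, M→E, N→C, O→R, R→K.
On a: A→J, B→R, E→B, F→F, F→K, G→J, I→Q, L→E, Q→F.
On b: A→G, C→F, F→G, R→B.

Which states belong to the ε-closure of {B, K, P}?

{B, E, G, J, K, L, O, P, R}

Start with {B, K, P}.
From K via ε: add J.
From J via ε: add E, G, L.
From L via ε: add O.
From O via ε: add R.
No new states can be added; the closed set is {B, E, G, J, K, L, O, P, R}.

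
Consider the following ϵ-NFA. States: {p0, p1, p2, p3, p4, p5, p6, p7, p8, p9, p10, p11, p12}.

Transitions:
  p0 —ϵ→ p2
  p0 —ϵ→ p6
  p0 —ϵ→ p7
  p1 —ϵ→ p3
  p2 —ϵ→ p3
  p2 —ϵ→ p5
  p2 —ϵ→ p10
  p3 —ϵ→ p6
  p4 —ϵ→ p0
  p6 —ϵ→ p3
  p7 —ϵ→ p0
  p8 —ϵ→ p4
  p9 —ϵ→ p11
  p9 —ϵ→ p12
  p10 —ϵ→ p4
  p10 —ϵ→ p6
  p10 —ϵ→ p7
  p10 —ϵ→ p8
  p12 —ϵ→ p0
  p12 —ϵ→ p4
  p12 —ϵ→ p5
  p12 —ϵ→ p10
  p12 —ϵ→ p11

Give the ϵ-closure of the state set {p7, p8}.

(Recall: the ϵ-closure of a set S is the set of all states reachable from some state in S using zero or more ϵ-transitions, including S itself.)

Start with {p7, p8}.
From p7 via ϵ: add p0.
From p8 via ϵ: add p4.
From p0 via ϵ: add p2, p6.
From p2 via ϵ: add p3, p5, p10.
No new states can be added; the closed set is {p0, p2, p3, p4, p5, p6, p7, p8, p10}.

{p0, p2, p3, p4, p5, p6, p7, p8, p10}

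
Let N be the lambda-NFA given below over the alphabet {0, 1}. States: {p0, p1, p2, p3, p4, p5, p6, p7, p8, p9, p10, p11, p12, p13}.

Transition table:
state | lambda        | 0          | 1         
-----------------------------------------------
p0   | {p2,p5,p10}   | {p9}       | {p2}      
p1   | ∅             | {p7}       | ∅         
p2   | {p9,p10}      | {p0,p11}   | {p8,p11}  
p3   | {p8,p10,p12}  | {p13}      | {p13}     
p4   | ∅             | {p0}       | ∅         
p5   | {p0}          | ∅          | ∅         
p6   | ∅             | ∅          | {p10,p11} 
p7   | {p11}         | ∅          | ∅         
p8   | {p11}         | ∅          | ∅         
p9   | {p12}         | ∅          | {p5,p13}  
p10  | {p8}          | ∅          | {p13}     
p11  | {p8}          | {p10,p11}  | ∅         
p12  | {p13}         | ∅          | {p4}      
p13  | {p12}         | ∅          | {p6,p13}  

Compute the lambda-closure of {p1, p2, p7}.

{p1, p2, p7, p8, p9, p10, p11, p12, p13}

Start with {p1, p2, p7}.
From p2 via lambda: add p9, p10.
From p7 via lambda: add p11.
From p9 via lambda: add p12.
From p10 via lambda: add p8.
From p12 via lambda: add p13.
No new states can be added; the closed set is {p1, p2, p7, p8, p9, p10, p11, p12, p13}.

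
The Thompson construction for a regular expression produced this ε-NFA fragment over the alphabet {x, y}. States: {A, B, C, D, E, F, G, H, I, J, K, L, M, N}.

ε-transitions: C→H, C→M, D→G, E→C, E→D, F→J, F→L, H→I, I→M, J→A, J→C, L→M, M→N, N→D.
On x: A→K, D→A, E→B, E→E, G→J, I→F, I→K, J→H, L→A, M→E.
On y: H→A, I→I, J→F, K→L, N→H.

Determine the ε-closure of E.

{C, D, E, G, H, I, M, N}

Start with {E}.
From E via ε: add C, D.
From C via ε: add H, M.
From D via ε: add G.
From H via ε: add I.
From M via ε: add N.
No new states can be added; the closed set is {C, D, E, G, H, I, M, N}.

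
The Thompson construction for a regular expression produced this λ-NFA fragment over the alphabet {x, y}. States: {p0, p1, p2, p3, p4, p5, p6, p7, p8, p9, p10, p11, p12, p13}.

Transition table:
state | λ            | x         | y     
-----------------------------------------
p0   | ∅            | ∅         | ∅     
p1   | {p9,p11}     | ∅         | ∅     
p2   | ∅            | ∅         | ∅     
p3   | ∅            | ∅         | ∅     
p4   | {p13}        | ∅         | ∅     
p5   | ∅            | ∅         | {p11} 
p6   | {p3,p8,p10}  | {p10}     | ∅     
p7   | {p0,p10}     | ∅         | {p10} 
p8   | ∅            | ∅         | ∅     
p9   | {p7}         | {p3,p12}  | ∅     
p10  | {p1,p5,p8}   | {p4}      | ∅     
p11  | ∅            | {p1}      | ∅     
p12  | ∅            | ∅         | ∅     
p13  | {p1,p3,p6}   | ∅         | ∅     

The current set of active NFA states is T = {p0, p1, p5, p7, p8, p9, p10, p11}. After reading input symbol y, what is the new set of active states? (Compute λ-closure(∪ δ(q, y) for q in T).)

{p0, p1, p5, p7, p8, p9, p10, p11}

p5 on y → {p11}.
p7 on y → {p10}.
No y-transition from p0, p1, p8, p9, p10, p11.
Union after reading y: {p10, p11}.
Now take the λ-closure:
From p10 via λ: add p1, p5, p8.
From p1 via λ: add p9.
From p9 via λ: add p7.
From p7 via λ: add p0.
No new states can be added; the closed set is {p0, p1, p5, p7, p8, p9, p10, p11}.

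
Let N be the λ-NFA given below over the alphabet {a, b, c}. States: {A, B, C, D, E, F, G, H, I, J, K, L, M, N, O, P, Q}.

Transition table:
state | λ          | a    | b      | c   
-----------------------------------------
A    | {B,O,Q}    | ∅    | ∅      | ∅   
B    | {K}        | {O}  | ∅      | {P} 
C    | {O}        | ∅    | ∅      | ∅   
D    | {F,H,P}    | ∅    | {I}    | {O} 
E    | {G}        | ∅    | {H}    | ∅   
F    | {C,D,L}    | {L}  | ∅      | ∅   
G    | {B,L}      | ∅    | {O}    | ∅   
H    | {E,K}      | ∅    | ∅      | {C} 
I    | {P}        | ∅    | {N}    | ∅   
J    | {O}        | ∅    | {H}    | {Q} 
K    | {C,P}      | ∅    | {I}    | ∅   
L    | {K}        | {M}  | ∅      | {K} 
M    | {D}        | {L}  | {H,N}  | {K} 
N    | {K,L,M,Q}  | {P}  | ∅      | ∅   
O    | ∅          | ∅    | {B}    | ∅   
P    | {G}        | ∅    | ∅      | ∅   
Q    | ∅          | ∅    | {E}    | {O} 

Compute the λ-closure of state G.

Start with {G}.
From G via λ: add B, L.
From B via λ: add K.
From K via λ: add C, P.
From C via λ: add O.
No new states can be added; the closed set is {B, C, G, K, L, O, P}.

{B, C, G, K, L, O, P}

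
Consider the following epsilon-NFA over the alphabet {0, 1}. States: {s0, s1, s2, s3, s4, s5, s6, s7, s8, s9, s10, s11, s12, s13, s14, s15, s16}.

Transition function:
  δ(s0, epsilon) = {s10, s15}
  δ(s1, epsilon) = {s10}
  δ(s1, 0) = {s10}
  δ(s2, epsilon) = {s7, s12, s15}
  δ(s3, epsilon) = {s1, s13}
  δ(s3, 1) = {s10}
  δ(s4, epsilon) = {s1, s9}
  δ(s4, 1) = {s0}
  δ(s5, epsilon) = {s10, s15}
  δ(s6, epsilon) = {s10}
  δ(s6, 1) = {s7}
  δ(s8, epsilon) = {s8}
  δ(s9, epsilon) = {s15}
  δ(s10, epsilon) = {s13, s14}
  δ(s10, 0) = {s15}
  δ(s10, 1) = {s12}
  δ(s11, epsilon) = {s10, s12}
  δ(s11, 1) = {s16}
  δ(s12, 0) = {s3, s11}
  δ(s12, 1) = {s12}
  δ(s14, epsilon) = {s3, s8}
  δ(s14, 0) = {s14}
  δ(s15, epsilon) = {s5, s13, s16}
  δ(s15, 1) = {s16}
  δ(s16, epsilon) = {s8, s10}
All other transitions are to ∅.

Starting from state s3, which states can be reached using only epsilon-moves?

Start with {s3}.
From s3 via epsilon: add s1, s13.
From s1 via epsilon: add s10.
From s10 via epsilon: add s14.
From s14 via epsilon: add s8.
No new states can be added; the closed set is {s1, s3, s8, s10, s13, s14}.

{s1, s3, s8, s10, s13, s14}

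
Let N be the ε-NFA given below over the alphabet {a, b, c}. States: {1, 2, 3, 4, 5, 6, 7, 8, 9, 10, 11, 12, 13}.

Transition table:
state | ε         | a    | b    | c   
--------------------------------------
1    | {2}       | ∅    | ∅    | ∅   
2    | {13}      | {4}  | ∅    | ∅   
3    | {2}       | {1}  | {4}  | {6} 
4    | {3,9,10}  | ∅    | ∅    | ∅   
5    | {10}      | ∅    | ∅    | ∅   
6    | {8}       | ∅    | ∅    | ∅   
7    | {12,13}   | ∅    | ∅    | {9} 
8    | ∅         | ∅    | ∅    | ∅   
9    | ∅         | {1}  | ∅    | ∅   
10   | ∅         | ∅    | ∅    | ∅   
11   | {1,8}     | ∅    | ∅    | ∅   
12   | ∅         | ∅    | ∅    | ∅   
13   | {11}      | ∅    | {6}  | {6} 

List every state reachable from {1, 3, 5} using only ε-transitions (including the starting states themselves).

{1, 2, 3, 5, 8, 10, 11, 13}

Start with {1, 3, 5}.
From 1 via ε: add 2.
From 5 via ε: add 10.
From 2 via ε: add 13.
From 13 via ε: add 11.
From 11 via ε: add 8.
No new states can be added; the closed set is {1, 2, 3, 5, 8, 10, 11, 13}.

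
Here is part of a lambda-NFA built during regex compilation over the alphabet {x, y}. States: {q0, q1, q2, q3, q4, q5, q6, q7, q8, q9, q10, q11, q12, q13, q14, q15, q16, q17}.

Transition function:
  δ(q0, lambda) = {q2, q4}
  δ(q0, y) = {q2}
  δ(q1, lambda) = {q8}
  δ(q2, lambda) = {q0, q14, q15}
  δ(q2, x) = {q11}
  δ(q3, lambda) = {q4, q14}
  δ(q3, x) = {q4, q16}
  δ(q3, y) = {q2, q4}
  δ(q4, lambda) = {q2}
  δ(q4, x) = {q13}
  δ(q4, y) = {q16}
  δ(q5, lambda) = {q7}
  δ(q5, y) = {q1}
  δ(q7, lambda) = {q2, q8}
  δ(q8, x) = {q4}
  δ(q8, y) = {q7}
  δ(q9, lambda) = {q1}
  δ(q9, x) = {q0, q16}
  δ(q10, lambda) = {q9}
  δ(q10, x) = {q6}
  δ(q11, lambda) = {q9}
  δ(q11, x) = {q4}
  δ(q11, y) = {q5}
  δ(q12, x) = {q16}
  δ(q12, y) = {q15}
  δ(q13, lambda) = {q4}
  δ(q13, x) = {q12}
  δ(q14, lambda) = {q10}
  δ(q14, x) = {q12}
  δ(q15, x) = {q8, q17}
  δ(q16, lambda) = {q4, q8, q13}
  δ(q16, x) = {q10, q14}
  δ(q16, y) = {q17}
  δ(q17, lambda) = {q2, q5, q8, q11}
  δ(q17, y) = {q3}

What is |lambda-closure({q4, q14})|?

Start with {q4, q14}.
From q4 via lambda: add q2.
From q14 via lambda: add q10.
From q2 via lambda: add q0, q15.
From q10 via lambda: add q9.
From q9 via lambda: add q1.
From q1 via lambda: add q8.
lambda-closure = {q0, q1, q2, q4, q8, q9, q10, q14, q15}, which has 9 states.

9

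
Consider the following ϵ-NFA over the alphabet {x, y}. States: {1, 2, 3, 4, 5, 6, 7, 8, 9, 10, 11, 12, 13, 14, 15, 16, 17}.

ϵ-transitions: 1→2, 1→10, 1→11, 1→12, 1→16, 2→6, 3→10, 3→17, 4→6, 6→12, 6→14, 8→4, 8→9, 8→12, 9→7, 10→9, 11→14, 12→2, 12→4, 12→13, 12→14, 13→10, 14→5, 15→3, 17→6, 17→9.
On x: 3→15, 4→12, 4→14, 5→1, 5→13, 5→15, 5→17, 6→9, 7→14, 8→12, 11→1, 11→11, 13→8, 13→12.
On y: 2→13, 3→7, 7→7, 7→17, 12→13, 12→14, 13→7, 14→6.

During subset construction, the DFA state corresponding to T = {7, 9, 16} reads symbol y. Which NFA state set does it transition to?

{2, 4, 5, 6, 7, 9, 10, 12, 13, 14, 17}

7 on y → {7, 17}.
No y-transition from 9, 16.
Union after reading y: {7, 17}.
Now take the ϵ-closure:
From 17 via ϵ: add 6, 9.
From 6 via ϵ: add 12, 14.
From 12 via ϵ: add 2, 4, 13.
From 14 via ϵ: add 5.
From 13 via ϵ: add 10.
No new states can be added; the closed set is {2, 4, 5, 6, 7, 9, 10, 12, 13, 14, 17}.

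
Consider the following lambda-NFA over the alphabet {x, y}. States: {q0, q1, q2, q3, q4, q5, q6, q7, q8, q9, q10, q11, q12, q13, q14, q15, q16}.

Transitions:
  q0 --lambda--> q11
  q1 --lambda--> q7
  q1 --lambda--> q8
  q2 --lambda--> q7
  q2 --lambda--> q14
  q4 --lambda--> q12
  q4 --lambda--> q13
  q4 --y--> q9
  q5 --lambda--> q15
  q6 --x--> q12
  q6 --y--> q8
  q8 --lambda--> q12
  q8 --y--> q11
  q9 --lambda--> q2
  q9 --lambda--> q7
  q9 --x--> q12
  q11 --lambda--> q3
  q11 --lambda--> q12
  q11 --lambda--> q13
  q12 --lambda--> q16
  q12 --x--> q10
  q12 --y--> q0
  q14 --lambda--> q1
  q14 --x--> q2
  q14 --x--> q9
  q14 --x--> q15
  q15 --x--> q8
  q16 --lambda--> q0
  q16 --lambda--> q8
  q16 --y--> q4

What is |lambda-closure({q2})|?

Start with {q2}.
From q2 via lambda: add q7, q14.
From q14 via lambda: add q1.
From q1 via lambda: add q8.
From q8 via lambda: add q12.
From q12 via lambda: add q16.
From q16 via lambda: add q0.
From q0 via lambda: add q11.
From q11 via lambda: add q3, q13.
lambda-closure = {q0, q1, q2, q3, q7, q8, q11, q12, q13, q14, q16}, which has 11 states.

11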